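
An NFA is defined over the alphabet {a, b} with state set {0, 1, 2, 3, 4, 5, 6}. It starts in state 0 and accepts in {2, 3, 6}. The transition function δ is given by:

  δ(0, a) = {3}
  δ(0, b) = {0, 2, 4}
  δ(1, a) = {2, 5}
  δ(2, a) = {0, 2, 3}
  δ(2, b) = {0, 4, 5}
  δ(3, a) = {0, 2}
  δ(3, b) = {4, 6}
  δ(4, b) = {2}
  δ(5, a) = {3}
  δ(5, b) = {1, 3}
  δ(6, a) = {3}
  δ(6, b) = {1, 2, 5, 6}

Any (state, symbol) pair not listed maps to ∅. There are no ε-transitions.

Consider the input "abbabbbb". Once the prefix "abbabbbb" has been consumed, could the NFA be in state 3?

Start in {0}.
Read 'a': {0} → {3}.
Read 'b': {3} → {4, 6}.
Read 'b': {4, 6} → {1, 2, 5, 6}.
Read 'a': {1, 2, 5, 6} → {0, 2, 3, 5}.
Read 'b': {0, 2, 3, 5} → {0, 1, 2, 3, 4, 5, 6}.
Read 'b': {0, 1, 2, 3, 4, 5, 6} → {0, 1, 2, 3, 4, 5, 6}.
Read 'b': {0, 1, 2, 3, 4, 5, 6} → {0, 1, 2, 3, 4, 5, 6}.
Read 'b': {0, 1, 2, 3, 4, 5, 6} → {0, 1, 2, 3, 4, 5, 6}.
State 3 is in {0, 1, 2, 3, 4, 5, 6}.

Yes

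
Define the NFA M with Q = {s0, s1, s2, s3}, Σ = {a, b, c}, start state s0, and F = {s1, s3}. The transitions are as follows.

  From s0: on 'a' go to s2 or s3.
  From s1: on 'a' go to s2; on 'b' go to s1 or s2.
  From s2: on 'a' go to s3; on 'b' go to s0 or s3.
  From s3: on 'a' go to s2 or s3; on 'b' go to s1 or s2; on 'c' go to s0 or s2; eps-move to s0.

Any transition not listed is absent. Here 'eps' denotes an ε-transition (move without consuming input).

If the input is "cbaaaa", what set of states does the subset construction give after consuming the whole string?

Start in {s0}.
Read 'c': s0→∅; now ∅.
The set is empty and remains empty for the remaining 5 symbols.

∅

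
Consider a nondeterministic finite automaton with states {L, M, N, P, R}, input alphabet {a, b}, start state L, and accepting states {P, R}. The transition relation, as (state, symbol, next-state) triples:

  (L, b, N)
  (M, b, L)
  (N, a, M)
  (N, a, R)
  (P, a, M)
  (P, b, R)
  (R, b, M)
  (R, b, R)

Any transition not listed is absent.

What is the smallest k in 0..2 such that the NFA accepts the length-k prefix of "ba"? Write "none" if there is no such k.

2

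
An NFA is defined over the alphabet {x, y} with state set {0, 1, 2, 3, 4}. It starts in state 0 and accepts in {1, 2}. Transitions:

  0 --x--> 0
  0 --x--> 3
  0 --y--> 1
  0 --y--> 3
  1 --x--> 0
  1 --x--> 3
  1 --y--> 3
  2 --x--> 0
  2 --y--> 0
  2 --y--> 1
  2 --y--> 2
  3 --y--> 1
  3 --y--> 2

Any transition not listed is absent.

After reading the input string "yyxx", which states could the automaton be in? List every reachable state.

{0, 3}

Start in {0}.
Read 'y': 0→{1, 3}; now {1, 3}.
Read 'y': 1→{3}, 3→{1, 2}; now {1, 2, 3}.
Read 'x': 1→{0, 3}, 2→{0}, 3→∅; now {0, 3}.
Read 'x': 0→{0, 3}, 3→∅; now {0, 3}.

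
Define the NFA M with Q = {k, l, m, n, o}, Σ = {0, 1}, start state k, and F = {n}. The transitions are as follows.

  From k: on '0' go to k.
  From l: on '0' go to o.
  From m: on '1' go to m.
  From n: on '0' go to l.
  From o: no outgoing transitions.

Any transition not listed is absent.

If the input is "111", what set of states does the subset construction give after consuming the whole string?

∅

Start in {k}.
Read '1': {k} → ∅.
The set is empty and remains empty for the remaining 2 symbols.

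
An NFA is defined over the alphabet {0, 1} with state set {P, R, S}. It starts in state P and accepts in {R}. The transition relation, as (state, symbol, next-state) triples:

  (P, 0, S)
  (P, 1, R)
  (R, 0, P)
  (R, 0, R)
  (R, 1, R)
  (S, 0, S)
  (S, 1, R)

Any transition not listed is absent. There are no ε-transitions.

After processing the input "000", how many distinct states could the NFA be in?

1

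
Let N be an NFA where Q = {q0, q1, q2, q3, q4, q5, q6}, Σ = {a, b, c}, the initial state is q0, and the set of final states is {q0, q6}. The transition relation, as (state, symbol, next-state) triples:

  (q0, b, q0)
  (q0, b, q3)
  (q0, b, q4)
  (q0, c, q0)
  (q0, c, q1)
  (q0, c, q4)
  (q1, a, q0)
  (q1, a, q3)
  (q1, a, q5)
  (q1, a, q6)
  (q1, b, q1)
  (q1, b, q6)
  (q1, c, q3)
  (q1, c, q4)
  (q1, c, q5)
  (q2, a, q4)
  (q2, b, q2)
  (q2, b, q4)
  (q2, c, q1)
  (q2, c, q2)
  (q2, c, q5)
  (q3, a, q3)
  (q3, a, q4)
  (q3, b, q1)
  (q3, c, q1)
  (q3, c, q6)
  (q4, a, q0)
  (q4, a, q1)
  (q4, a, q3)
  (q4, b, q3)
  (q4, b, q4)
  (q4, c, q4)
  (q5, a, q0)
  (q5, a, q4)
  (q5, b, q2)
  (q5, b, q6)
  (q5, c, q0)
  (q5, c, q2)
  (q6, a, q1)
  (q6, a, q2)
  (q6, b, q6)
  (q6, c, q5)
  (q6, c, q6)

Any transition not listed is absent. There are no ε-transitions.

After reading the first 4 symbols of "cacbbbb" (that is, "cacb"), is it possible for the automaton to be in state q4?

Yes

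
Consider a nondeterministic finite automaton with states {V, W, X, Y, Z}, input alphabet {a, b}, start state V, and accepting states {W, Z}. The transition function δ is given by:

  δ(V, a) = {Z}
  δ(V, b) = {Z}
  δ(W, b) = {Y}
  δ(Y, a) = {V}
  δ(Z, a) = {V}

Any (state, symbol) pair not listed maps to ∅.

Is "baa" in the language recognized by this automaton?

Start in {V}.
Read 'b': {V} → {Z}.
Read 'a': {Z} → {V}.
Read 'a': {V} → {Z}.
The final set {Z} contains the accepting state Z.

Yes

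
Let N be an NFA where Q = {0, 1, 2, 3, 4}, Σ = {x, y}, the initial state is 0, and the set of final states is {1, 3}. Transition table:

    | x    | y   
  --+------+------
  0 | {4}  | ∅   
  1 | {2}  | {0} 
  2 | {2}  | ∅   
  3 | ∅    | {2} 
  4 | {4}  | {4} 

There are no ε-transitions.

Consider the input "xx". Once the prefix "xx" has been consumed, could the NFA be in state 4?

Start in {0}.
Read 'x': 0→{4}; now {4}.
Read 'x': 4→{4}; now {4}.
State 4 is in {4}.

Yes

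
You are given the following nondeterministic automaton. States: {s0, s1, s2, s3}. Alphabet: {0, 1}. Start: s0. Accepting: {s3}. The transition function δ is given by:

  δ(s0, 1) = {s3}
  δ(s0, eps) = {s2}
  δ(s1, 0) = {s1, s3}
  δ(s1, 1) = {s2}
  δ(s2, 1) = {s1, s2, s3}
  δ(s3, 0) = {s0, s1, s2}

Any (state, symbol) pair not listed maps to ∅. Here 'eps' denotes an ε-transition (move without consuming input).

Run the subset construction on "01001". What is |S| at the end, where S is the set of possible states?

Start: ε-closure({s0}) = {s0, s2}.
Read '0': s0→∅, s2→∅; now ∅.
The set is empty and remains empty for the remaining 4 symbols.
That set has 0 states.

0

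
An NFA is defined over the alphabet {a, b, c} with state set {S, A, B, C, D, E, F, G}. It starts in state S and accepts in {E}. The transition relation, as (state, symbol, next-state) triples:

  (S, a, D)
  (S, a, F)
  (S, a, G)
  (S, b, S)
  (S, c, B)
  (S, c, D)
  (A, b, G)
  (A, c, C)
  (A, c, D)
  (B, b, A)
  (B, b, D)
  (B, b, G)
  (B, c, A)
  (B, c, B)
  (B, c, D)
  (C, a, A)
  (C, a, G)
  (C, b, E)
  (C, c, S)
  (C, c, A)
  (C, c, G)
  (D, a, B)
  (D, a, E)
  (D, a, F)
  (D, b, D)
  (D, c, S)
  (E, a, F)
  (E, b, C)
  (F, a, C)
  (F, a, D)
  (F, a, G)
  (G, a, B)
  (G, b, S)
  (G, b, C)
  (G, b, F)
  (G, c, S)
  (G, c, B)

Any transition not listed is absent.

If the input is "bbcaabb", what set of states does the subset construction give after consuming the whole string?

{S, C, D, E}

Start in {S}.
Read 'b': S→{S}; now {S}.
Read 'b': S→{S}; now {S}.
Read 'c': S→{B, D}; now {B, D}.
Read 'a': B→∅, D→{B, E, F}; now {B, E, F}.
Read 'a': B→∅, E→{F}, F→{C, D, G}; now {C, D, F, G}.
Read 'b': C→{E}, D→{D}, F→∅, G→{S, C, F}; now {S, C, D, E, F}.
Read 'b': S→{S}, C→{E}, D→{D}, E→{C}, F→∅; now {S, C, D, E}.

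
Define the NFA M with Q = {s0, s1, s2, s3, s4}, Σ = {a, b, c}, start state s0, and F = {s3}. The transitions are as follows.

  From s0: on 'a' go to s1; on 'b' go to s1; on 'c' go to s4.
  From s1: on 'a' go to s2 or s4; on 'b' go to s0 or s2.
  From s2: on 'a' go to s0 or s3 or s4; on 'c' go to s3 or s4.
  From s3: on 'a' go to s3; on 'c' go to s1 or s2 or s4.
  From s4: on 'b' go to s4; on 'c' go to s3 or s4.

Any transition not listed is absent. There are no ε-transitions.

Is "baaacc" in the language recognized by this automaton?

Start in {s0}.
Read 'b': {s0} → {s1}.
Read 'a': {s1} → {s2, s4}.
Read 'a': {s2, s4} → {s0, s3, s4}.
Read 'a': {s0, s3, s4} → {s1, s3}.
Read 'c': {s1, s3} → {s1, s2, s4}.
Read 'c': {s1, s2, s4} → {s3, s4}.
The final set {s3, s4} contains the accepting state s3.

Yes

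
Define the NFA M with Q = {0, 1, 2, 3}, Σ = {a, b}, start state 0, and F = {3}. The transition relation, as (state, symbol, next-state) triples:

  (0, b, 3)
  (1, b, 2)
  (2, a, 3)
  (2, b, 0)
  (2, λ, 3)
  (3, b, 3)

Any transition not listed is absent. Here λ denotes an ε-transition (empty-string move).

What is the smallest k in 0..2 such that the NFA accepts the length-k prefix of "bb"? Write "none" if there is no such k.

1

Start in {0}.
Read 'b': {0} → {3}.
None of the earlier sets intersect F, but {3} does.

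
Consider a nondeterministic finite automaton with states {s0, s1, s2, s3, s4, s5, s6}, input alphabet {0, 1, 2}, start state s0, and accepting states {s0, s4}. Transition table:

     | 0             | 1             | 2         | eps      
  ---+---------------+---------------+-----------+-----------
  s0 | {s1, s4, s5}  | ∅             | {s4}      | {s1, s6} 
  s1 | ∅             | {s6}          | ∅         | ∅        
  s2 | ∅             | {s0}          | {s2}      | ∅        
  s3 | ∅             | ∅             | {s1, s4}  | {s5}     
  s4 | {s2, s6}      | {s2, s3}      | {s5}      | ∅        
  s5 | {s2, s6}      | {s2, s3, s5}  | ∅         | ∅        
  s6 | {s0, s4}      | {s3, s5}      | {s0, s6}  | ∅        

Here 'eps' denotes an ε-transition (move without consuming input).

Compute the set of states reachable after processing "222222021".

{s0, s1, s2, s3, s5, s6}

Start: ε-closure({s0}) = {s0, s1, s6}.
Read '2': {s0, s1, s6} → {s0, s1, s4, s6}.
Read '2': {s0, s1, s4, s6} → {s0, s1, s4, s5, s6}.
Read '2': {s0, s1, s4, s5, s6} → {s0, s1, s4, s5, s6}.
Read '2': {s0, s1, s4, s5, s6} → {s0, s1, s4, s5, s6}.
Read '2': {s0, s1, s4, s5, s6} → {s0, s1, s4, s5, s6}.
Read '2': {s0, s1, s4, s5, s6} → {s0, s1, s4, s5, s6}.
Read '0': {s0, s1, s4, s5, s6} → {s0, s1, s2, s4, s5, s6}.
Read '2': {s0, s1, s2, s4, s5, s6} → {s0, s1, s2, s4, s5, s6}.
Read '1': {s0, s1, s2, s4, s5, s6} → {s0, s1, s2, s3, s5, s6}.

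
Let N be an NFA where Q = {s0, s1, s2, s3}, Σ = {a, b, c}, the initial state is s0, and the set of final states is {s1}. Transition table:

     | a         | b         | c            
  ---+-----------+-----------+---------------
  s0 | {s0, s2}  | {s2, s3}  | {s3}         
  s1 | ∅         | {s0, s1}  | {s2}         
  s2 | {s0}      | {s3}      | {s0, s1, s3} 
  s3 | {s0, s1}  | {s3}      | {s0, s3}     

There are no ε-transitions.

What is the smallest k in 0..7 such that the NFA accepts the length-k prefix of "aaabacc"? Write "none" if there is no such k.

Start in {s0}.
Read 'a': {s0} → {s0, s2}.
Read 'a': {s0, s2} → {s0, s2}.
Read 'a': {s0, s2} → {s0, s2}.
Read 'b': {s0, s2} → {s2, s3}.
Read 'a': {s2, s3} → {s0, s1}.
None of the earlier sets intersect F, but {s0, s1} does.

5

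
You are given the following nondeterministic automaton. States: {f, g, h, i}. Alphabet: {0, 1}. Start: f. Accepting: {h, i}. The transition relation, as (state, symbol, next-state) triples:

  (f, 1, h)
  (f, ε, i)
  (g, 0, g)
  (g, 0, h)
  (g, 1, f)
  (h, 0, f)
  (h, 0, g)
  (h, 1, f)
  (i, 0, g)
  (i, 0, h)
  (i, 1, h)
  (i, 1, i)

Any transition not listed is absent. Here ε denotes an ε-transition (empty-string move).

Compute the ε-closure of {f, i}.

Begin with {f, i}.
No ε-moves leave this set, so the closure equals the set itself.

{f, i}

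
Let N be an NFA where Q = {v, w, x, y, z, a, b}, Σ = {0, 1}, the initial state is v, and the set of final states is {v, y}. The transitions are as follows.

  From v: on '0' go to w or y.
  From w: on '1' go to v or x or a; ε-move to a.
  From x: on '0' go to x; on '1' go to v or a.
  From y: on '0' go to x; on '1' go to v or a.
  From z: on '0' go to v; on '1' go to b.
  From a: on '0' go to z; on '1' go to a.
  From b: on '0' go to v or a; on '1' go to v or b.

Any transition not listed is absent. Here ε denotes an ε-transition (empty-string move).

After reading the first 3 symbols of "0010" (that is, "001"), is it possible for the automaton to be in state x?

No

Start in {v}.
Read '0': {v} → {w, y, a}.
Read '0': {w, y, a} → {x, z}.
Read '1': {x, z} → {v, a, b}.
State x is not in {v, a, b}.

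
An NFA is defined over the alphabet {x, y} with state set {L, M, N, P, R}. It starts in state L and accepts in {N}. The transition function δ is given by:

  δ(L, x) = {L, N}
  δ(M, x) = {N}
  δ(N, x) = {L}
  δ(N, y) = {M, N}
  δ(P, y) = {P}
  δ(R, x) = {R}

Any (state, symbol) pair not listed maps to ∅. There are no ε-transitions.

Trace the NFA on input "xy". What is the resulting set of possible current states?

Start in {L}.
Read 'x': {L} → {L, N}.
Read 'y': {L, N} → {M, N}.

{M, N}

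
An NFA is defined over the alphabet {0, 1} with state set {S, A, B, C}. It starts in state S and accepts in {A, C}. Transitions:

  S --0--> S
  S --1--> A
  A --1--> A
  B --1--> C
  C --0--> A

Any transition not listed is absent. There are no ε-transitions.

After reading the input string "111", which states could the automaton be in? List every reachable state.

{A}

Start in {S}.
Read '1': {S} → {A}.
Read '1': {A} → {A}.
Read '1': {A} → {A}.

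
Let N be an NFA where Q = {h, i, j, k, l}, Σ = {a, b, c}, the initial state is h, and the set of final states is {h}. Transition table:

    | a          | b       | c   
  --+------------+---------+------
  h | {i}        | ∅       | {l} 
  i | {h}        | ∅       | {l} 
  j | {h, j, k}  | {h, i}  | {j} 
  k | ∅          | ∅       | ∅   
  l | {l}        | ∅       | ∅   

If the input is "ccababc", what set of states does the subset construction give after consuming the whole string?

∅

Start in {h}.
Read 'c': {h} → {l}.
Read 'c': {l} → ∅.
The set is empty and remains empty for the remaining 5 symbols.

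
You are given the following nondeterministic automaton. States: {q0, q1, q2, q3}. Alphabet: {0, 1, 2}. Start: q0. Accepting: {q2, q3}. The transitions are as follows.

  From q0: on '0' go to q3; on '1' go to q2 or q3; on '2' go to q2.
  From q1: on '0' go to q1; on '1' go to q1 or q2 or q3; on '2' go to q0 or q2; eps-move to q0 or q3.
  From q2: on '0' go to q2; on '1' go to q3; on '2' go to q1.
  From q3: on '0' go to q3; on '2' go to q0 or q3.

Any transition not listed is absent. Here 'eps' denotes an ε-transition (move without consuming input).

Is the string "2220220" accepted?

Yes

Start in {q0}.
Read '2': {q0} → {q2}.
Read '2': {q2} → {q0, q1, q3}.
Read '2': {q0, q1, q3} → {q0, q2, q3}.
Read '0': {q0, q2, q3} → {q2, q3}.
Read '2': {q2, q3} → {q0, q1, q3}.
Read '2': {q0, q1, q3} → {q0, q2, q3}.
Read '0': {q0, q2, q3} → {q2, q3}.
The final set {q2, q3} contains the accepting states q2, q3.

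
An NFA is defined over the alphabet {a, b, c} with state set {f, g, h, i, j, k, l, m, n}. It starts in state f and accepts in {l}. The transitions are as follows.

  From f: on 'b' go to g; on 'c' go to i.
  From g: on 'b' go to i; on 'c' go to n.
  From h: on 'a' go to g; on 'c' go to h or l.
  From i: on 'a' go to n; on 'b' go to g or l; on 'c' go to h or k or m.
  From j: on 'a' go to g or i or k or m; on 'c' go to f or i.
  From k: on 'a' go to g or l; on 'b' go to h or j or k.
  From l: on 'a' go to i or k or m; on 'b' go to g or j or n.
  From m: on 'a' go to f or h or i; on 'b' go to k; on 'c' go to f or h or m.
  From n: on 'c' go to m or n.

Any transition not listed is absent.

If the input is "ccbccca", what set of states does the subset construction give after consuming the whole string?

Start in {f}.
Read 'c': {f} → {i}.
Read 'c': {i} → {h, k, m}.
Read 'b': {h, k, m} → {h, j, k}.
Read 'c': {h, j, k} → {f, h, i, l}.
Read 'c': {f, h, i, l} → {h, i, k, l, m}.
Read 'c': {h, i, k, l, m} → {f, h, k, l, m}.
Read 'a': {f, h, k, l, m} → {f, g, h, i, k, l, m}.

{f, g, h, i, k, l, m}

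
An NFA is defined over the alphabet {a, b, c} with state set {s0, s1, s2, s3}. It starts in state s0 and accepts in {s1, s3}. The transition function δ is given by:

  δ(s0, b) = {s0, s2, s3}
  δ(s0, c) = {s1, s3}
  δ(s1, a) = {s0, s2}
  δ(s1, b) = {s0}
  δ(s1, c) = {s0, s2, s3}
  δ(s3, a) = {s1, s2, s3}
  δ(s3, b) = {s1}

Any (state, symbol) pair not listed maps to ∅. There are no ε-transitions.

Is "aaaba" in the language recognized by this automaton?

Start in {s0}.
Read 'a': {s0} → ∅.
The set is empty and remains empty for the remaining 4 symbols.
The final set ∅ contains no accepting state.

No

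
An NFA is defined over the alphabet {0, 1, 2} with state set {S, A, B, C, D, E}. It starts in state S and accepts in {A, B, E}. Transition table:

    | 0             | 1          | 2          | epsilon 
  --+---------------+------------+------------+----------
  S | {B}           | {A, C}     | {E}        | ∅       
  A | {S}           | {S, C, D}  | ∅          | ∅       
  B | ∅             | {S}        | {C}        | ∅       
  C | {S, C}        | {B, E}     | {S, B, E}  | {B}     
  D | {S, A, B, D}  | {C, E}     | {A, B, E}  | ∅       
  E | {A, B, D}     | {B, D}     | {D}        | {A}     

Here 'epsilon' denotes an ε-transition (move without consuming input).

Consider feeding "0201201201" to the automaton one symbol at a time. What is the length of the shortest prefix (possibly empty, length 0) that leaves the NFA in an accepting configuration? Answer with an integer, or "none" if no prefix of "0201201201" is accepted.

1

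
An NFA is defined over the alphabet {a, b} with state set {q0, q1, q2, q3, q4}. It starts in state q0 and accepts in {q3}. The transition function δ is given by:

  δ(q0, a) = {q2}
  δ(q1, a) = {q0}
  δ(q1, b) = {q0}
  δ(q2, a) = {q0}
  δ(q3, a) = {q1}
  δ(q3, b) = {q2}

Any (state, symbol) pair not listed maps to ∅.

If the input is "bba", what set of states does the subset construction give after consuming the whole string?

∅

Start in {q0}.
Read 'b': q0→∅; now ∅.
The set is empty and remains empty for the remaining 2 symbols.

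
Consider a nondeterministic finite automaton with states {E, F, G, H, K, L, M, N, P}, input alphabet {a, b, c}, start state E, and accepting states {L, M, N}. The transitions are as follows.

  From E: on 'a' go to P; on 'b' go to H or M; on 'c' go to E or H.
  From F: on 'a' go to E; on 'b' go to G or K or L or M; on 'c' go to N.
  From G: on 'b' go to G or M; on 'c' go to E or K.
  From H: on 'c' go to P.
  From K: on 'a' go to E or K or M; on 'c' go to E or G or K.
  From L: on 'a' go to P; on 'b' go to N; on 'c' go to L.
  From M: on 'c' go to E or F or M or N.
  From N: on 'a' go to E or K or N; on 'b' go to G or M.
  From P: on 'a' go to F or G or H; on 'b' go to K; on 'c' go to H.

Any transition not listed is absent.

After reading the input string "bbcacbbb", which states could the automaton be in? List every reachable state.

Start in {E}.
Read 'b': E→{H, M}; now {H, M}.
Read 'b': H→∅, M→∅; now ∅.
The set is empty and remains empty for the remaining 6 symbols.

∅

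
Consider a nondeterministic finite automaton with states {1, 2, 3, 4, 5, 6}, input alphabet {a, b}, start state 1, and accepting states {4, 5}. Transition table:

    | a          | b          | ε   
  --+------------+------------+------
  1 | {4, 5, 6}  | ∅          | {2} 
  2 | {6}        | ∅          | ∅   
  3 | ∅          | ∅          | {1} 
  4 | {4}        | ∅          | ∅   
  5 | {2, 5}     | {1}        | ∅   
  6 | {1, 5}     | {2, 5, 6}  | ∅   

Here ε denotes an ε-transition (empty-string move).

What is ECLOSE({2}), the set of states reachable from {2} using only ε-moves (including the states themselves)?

{2}

Begin with {2}.
No ε-moves leave this set, so the closure equals the set itself.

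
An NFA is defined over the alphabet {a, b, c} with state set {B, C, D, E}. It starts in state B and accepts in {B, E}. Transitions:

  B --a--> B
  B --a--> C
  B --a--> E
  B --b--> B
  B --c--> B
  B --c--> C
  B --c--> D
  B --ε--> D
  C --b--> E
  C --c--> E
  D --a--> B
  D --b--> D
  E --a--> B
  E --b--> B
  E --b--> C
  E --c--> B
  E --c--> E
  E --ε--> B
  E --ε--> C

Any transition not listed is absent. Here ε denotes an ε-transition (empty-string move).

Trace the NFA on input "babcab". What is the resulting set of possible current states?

{B, C, D, E}

Start: ε-closure({B}) = {B, D}.
Read 'b': {B, D} → {B, D}.
Read 'a': {B, D} → {B, C, D, E}.
Read 'b': {B, C, D, E} → {B, C, D, E}.
Read 'c': {B, C, D, E} → {B, C, D, E}.
Read 'a': {B, C, D, E} → {B, C, D, E}.
Read 'b': {B, C, D, E} → {B, C, D, E}.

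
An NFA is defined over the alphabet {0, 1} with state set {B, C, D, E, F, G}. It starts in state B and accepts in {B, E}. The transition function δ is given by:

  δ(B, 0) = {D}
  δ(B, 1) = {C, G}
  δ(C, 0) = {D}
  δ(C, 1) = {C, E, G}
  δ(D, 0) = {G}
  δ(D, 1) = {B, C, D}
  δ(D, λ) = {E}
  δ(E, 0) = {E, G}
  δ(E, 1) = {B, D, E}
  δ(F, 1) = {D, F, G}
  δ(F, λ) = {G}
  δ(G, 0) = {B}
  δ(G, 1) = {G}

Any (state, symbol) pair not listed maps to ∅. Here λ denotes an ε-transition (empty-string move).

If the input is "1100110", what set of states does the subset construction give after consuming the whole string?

{B, D, E, G}

Start in {B}.
Read '1': B→{C, G}; now {C, G}.
Read '1': C→{C, E, G}, G→{G}; now {C, E, G}.
Read '0': C→{D}, E→{E, G}, G→{B}; now {B, D, E, G}.
Read '0': B→{D}, D→{G}, E→{E, G}, G→{B}; now {B, D, E, G}.
Read '1': B→{C, G}, D→{B, C, D}, E→{B, D, E}, G→{G}; now {B, C, D, E, G}.
Read '1': B→{C, G}, C→{C, E, G}, D→{B, C, D}, E→{B, D, E}, G→{G}; now {B, C, D, E, G}.
Read '0': B→{D}, C→{D}, D→{G}, E→{E, G}, G→{B}; now {B, D, E, G}.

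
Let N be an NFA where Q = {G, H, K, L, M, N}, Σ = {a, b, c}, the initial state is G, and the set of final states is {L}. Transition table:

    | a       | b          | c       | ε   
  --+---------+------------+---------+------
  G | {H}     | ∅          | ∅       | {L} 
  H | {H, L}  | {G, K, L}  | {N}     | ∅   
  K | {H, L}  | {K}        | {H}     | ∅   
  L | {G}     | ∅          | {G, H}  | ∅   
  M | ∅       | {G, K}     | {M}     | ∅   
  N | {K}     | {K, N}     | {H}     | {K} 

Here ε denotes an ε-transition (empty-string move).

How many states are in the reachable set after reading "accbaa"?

3

Start: ε-closure({G}) = {G, L}.
Read 'a': G→{H}, L→{G}; union {G, H}; ε-closure = {G, H, L}.
Read 'c': G→∅, H→{N}, L→{G, H}; union {G, H, N}; ε-closure = {G, H, K, L, N}.
Read 'c': G→∅, H→{N}, K→{H}, L→{G, H}, N→{H}; union {G, H, N}; ε-closure = {G, H, K, L, N}.
Read 'b': G→∅, H→{G, K, L}, K→{K}, L→∅, N→{K, N}; now {G, K, L, N}.
Read 'a': G→{H}, K→{H, L}, L→{G}, N→{K}; now {G, H, K, L}.
Read 'a': G→{H}, H→{H, L}, K→{H, L}, L→{G}; now {G, H, L}.
That set has 3 states.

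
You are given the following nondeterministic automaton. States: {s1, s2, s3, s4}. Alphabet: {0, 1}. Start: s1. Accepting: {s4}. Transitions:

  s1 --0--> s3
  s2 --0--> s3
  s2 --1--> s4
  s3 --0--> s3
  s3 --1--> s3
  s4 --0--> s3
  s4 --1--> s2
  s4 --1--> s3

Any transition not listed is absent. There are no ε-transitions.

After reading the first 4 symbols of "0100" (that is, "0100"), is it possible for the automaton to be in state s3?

Yes

Start in {s1}.
Read '0': {s1} → {s3}.
Read '1': {s3} → {s3}.
Read '0': {s3} → {s3}.
Read '0': {s3} → {s3}.
State s3 is in {s3}.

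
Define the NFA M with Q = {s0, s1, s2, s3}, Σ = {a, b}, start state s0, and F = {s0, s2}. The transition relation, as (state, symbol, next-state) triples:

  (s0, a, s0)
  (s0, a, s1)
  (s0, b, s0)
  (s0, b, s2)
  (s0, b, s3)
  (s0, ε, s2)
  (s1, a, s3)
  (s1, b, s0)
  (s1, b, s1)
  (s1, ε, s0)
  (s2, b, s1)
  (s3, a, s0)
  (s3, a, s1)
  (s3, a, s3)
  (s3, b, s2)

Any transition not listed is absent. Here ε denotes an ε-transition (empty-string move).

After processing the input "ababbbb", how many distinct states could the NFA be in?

4

Start: ε-closure({s0}) = {s0, s2}.
Read 'a': s0→{s0, s1}, s2→∅; union {s0, s1}; ε-closure = {s0, s1, s2}.
Read 'b': s0→{s0, s2, s3}, s1→{s0, s1}, s2→{s1}; now {s0, s1, s2, s3}.
Read 'a': s0→{s0, s1}, s1→{s3}, s2→∅, s3→{s0, s1, s3}; union {s0, s1, s3}; ε-closure = {s0, s1, s2, s3}.
Read 'b': s0→{s0, s2, s3}, s1→{s0, s1}, s2→{s1}, s3→{s2}; now {s0, s1, s2, s3}.
Read 'b': s0→{s0, s2, s3}, s1→{s0, s1}, s2→{s1}, s3→{s2}; now {s0, s1, s2, s3}.
Read 'b': s0→{s0, s2, s3}, s1→{s0, s1}, s2→{s1}, s3→{s2}; now {s0, s1, s2, s3}.
Read 'b': s0→{s0, s2, s3}, s1→{s0, s1}, s2→{s1}, s3→{s2}; now {s0, s1, s2, s3}.
That set has 4 states.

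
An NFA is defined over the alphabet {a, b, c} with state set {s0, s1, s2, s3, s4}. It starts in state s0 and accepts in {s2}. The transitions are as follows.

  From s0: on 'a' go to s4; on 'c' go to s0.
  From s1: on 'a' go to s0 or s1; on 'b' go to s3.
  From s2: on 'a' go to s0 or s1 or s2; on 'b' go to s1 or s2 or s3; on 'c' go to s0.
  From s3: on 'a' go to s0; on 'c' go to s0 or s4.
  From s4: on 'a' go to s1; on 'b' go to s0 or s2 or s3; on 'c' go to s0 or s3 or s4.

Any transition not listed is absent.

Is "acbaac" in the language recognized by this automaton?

No

Start in {s0}.
Read 'a': s0→{s4}; now {s4}.
Read 'c': s4→{s0, s3, s4}; now {s0, s3, s4}.
Read 'b': s0→∅, s3→∅, s4→{s0, s2, s3}; now {s0, s2, s3}.
Read 'a': s0→{s4}, s2→{s0, s1, s2}, s3→{s0}; now {s0, s1, s2, s4}.
Read 'a': s0→{s4}, s1→{s0, s1}, s2→{s0, s1, s2}, s4→{s1}; now {s0, s1, s2, s4}.
Read 'c': s0→{s0}, s1→∅, s2→{s0}, s4→{s0, s3, s4}; now {s0, s3, s4}.
The final set {s0, s3, s4} contains no accepting state.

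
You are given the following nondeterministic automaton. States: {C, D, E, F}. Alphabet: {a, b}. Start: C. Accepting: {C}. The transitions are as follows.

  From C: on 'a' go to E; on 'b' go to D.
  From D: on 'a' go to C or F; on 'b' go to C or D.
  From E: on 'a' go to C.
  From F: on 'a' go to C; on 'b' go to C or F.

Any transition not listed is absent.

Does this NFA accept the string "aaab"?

No

Start in {C}.
Read 'a': C→{E}; now {E}.
Read 'a': E→{C}; now {C}.
Read 'a': C→{E}; now {E}.
Read 'b': E→∅; now ∅.
The final set ∅ contains no accepting state.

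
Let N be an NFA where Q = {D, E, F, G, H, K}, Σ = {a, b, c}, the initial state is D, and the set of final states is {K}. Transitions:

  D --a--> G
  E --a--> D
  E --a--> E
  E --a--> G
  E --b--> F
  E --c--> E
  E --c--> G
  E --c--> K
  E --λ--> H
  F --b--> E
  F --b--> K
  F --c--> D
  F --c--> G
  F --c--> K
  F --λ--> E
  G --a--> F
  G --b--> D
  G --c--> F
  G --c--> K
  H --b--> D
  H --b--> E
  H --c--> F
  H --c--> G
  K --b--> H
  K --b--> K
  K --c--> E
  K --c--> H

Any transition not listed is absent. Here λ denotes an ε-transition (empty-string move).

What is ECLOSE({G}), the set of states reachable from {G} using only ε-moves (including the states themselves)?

{G}

Begin with {G}.
No ε-moves leave this set, so the closure equals the set itself.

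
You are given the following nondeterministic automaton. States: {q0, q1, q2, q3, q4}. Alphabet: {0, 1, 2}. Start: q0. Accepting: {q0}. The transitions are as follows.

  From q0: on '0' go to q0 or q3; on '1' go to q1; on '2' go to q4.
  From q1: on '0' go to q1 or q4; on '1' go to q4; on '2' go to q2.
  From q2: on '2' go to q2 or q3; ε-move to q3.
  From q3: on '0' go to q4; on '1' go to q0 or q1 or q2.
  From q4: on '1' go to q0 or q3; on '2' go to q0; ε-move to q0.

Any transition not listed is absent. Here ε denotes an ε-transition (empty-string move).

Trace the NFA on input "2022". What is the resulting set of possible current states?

{q0, q4}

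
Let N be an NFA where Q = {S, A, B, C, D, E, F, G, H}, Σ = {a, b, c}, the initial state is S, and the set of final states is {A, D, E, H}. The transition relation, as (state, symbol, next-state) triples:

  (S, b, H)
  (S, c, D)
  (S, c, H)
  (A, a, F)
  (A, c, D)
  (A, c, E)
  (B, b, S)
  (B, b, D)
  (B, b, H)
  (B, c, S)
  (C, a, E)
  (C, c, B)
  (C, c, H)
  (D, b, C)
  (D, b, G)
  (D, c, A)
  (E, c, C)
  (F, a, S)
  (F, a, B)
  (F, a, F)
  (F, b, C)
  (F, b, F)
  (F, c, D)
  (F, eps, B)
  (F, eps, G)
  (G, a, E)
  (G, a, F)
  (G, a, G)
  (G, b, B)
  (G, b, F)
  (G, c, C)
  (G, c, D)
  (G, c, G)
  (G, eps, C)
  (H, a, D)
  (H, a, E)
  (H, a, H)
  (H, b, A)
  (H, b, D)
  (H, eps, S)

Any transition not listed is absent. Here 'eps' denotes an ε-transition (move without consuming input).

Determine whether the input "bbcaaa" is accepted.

Start in {S}.
Read 'b': S→{H}; union {H}; ε-closure = {S, H}.
Read 'b': S→{H}, H→{A, D}; union {A, D, H}; ε-closure = {S, A, D, H}.
Read 'c': S→{D, H}, A→{D, E}, D→{A}, H→∅; union {A, D, E, H}; ε-closure = {S, A, D, E, H}.
Read 'a': S→∅, A→{F}, D→∅, E→∅, H→{D, E, H}; union {D, E, F, H}; ε-closure = {S, B, C, D, E, F, G, H}.
Read 'a': S→∅, B→∅, C→{E}, D→∅, E→∅, F→{S, B, F}, G→{E, F, G}, H→{D, E, H}; union {S, B, D, E, F, G, H}; ε-closure = {S, B, C, D, E, F, G, H}.
Read 'a': S→∅, B→∅, C→{E}, D→∅, E→∅, F→{S, B, F}, G→{E, F, G}, H→{D, E, H}; union {S, B, D, E, F, G, H}; ε-closure = {S, B, C, D, E, F, G, H}.
The final set {S, B, C, D, E, F, G, H} contains the accepting states D, E, H.

Yes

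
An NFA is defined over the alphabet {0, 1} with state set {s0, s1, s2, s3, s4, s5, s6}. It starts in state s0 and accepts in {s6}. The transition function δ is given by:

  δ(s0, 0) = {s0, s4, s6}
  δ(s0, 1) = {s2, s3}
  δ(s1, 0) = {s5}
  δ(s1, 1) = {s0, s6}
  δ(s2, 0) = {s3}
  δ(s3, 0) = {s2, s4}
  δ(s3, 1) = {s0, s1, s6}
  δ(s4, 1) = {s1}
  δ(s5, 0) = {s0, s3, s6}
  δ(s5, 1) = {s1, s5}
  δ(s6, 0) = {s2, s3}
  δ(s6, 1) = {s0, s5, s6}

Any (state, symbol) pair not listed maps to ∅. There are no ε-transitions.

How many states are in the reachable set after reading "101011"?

6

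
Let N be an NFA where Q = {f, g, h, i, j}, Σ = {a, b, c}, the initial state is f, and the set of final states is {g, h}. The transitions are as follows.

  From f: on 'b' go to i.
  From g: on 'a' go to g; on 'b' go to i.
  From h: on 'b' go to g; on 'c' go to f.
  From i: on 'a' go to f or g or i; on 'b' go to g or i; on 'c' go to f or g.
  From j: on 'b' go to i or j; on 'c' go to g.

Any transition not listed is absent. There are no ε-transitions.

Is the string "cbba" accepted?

Start in {f}.
Read 'c': {f} → ∅.
The set is empty and remains empty for the remaining 3 symbols.
The final set ∅ contains no accepting state.

No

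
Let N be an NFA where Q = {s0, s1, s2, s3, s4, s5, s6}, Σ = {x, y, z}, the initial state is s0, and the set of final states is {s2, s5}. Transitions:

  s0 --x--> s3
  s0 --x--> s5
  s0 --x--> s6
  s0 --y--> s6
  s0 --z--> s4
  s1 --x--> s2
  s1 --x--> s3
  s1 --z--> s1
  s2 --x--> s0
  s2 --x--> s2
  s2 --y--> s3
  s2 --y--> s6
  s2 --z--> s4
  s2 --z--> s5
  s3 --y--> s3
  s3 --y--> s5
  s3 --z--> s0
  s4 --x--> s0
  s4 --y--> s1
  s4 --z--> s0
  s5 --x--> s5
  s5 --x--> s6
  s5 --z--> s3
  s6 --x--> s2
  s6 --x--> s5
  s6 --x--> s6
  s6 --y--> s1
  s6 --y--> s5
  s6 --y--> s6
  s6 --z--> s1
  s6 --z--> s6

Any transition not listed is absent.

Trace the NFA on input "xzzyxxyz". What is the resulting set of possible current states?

Start in {s0}.
Read 'x': s0→{s3, s5, s6}; now {s3, s5, s6}.
Read 'z': s3→{s0}, s5→{s3}, s6→{s1, s6}; now {s0, s1, s3, s6}.
Read 'z': s0→{s4}, s1→{s1}, s3→{s0}, s6→{s1, s6}; now {s0, s1, s4, s6}.
Read 'y': s0→{s6}, s1→∅, s4→{s1}, s6→{s1, s5, s6}; now {s1, s5, s6}.
Read 'x': s1→{s2, s3}, s5→{s5, s6}, s6→{s2, s5, s6}; now {s2, s3, s5, s6}.
Read 'x': s2→{s0, s2}, s3→∅, s5→{s5, s6}, s6→{s2, s5, s6}; now {s0, s2, s5, s6}.
Read 'y': s0→{s6}, s2→{s3, s6}, s5→∅, s6→{s1, s5, s6}; now {s1, s3, s5, s6}.
Read 'z': s1→{s1}, s3→{s0}, s5→{s3}, s6→{s1, s6}; now {s0, s1, s3, s6}.

{s0, s1, s3, s6}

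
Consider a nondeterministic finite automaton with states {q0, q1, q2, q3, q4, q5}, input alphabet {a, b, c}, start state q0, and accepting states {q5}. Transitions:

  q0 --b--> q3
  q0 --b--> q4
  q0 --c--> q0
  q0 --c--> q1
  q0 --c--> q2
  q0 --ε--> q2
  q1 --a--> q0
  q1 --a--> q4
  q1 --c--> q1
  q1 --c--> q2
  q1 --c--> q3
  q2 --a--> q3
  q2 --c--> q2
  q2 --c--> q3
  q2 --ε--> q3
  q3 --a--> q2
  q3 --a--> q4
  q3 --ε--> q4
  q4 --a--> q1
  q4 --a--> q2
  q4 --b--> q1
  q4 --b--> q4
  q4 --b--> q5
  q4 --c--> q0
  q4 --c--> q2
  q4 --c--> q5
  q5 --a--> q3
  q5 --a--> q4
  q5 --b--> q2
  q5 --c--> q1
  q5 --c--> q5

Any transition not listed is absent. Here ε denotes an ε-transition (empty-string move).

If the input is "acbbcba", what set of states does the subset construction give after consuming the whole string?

Start: ε-closure({q0}) = {q0, q2, q3, q4}.
Read 'a': {q0, q2, q3, q4} → {q1, q2, q3, q4}.
Read 'c': {q1, q2, q3, q4} → {q0, q1, q2, q3, q4, q5}.
Read 'b': {q0, q1, q2, q3, q4, q5} → {q1, q2, q3, q4, q5}.
Read 'b': {q1, q2, q3, q4, q5} → {q1, q2, q3, q4, q5}.
Read 'c': {q1, q2, q3, q4, q5} → {q0, q1, q2, q3, q4, q5}.
Read 'b': {q0, q1, q2, q3, q4, q5} → {q1, q2, q3, q4, q5}.
Read 'a': {q1, q2, q3, q4, q5} → {q0, q1, q2, q3, q4}.

{q0, q1, q2, q3, q4}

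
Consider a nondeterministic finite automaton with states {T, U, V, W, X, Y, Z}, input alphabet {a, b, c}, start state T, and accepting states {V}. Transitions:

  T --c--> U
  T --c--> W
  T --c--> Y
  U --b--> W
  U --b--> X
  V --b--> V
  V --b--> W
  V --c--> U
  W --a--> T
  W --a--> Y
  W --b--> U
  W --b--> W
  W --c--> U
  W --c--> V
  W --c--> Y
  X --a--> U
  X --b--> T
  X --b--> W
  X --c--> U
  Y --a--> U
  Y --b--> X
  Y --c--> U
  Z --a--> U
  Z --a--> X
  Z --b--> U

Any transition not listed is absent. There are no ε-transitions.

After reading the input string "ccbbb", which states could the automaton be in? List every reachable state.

{U, V, W, X}

Start in {T}.
Read 'c': T→{U, W, Y}; now {U, W, Y}.
Read 'c': U→∅, W→{U, V, Y}, Y→{U}; now {U, V, Y}.
Read 'b': U→{W, X}, V→{V, W}, Y→{X}; now {V, W, X}.
Read 'b': V→{V, W}, W→{U, W}, X→{T, W}; now {T, U, V, W}.
Read 'b': T→∅, U→{W, X}, V→{V, W}, W→{U, W}; now {U, V, W, X}.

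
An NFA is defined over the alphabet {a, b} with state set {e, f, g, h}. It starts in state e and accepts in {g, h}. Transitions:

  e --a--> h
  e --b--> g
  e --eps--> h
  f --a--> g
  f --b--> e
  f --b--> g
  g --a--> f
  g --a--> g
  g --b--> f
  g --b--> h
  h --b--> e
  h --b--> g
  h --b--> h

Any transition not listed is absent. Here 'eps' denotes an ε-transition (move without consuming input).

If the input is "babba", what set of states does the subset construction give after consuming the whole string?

{f, g, h}

Start: ε-closure({e}) = {e, h}.
Read 'b': e→{g}, h→{e, g, h}; now {e, g, h}.
Read 'a': e→{h}, g→{f, g}, h→∅; now {f, g, h}.
Read 'b': f→{e, g}, g→{f, h}, h→{e, g, h}; now {e, f, g, h}.
Read 'b': e→{g}, f→{e, g}, g→{f, h}, h→{e, g, h}; now {e, f, g, h}.
Read 'a': e→{h}, f→{g}, g→{f, g}, h→∅; now {f, g, h}.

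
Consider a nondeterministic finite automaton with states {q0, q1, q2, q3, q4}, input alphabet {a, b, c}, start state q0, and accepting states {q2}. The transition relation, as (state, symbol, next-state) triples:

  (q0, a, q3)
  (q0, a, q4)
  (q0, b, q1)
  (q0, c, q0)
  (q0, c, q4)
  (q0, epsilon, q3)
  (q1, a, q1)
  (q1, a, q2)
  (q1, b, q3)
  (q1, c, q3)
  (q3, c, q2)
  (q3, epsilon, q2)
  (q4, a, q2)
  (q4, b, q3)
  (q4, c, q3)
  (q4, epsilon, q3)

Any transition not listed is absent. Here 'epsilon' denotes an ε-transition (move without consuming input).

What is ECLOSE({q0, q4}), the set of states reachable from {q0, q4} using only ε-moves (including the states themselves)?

{q0, q2, q3, q4}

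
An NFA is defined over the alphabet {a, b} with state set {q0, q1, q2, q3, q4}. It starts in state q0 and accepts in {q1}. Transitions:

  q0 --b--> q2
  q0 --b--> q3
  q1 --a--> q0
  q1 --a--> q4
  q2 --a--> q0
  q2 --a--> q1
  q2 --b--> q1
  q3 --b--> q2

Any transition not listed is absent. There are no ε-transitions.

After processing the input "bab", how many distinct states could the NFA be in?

Start in {q0}.
Read 'b': {q0} → {q2, q3}.
Read 'a': {q2, q3} → {q0, q1}.
Read 'b': {q0, q1} → {q2, q3}.
That set has 2 states.

2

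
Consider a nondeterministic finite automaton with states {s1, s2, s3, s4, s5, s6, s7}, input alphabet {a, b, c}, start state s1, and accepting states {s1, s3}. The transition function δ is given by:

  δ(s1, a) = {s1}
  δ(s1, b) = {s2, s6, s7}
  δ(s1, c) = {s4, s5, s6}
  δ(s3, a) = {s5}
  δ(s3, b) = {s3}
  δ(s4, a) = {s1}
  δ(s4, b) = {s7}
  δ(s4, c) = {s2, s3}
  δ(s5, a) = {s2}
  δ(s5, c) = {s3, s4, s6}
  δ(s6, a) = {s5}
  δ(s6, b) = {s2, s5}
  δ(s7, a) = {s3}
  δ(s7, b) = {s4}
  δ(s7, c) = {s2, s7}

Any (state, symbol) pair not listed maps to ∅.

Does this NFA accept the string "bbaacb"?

No

Start in {s1}.
Read 'b': s1→{s2, s6, s7}; now {s2, s6, s7}.
Read 'b': s2→∅, s6→{s2, s5}, s7→{s4}; now {s2, s4, s5}.
Read 'a': s2→∅, s4→{s1}, s5→{s2}; now {s1, s2}.
Read 'a': s1→{s1}, s2→∅; now {s1}.
Read 'c': s1→{s4, s5, s6}; now {s4, s5, s6}.
Read 'b': s4→{s7}, s5→∅, s6→{s2, s5}; now {s2, s5, s7}.
The final set {s2, s5, s7} contains no accepting state.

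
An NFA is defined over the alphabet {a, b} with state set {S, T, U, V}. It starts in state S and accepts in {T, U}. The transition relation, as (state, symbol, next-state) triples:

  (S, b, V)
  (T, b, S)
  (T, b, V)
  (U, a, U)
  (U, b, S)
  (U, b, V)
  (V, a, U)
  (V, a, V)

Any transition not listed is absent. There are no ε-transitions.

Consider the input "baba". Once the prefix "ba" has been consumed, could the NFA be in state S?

Start in {S}.
Read 'b': {S} → {V}.
Read 'a': {V} → {U, V}.
State S is not in {U, V}.

No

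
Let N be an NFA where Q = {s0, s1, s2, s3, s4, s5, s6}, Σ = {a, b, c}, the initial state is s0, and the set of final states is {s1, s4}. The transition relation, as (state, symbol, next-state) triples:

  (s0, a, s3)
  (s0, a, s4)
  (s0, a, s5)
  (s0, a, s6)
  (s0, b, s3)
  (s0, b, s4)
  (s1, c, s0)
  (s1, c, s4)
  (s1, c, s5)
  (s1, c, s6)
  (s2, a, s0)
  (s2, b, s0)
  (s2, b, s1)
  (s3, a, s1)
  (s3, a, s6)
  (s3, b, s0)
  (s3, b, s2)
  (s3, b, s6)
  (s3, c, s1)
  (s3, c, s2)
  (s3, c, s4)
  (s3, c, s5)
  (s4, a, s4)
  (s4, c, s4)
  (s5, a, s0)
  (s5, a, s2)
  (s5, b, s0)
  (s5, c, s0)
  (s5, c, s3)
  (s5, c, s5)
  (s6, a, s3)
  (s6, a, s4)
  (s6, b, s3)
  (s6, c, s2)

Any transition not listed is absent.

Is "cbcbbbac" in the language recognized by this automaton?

No

Start in {s0}.
Read 'c': s0→∅; now ∅.
The set is empty and remains empty for the remaining 7 symbols.
The final set ∅ contains no accepting state.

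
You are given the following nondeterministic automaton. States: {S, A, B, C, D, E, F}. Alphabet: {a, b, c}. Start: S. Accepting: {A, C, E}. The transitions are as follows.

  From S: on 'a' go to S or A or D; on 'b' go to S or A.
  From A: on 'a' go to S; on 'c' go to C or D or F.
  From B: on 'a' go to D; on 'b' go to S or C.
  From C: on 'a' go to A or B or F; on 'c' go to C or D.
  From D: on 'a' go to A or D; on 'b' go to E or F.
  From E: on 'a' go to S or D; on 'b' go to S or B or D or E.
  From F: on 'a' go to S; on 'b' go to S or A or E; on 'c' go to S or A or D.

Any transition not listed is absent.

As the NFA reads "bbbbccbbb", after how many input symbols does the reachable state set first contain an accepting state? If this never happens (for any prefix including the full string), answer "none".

1

Start in {S}.
Read 'b': S→{S, A}; now {S, A}.
None of the earlier sets intersect F, but {S, A} does.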